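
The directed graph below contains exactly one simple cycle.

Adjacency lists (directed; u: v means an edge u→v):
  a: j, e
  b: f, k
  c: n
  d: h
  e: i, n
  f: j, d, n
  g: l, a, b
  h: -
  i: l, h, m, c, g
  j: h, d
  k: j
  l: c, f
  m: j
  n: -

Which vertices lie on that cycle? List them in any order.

DFS with gray/black marking from i:
i gray
  l gray
    c gray
      n gray
      n black
    c black
    f gray
      j gray
        h gray
        h black
        d gray
          d→h: h black — skip
        d black
      j black
      f→d: d black — skip
      f→n: n black — skip
    f black
  l black
  i→h: h black — skip
  m gray
    m→j: j black — skip
  m black
  i→c: c black — skip
  g gray
    g→l: l black — skip
    a gray
      a→j: j black — skip
      e gray
        e→i: i is gray → back edge
Back edge closes the cycle i → g → a → e → i; its vertices are {a, e, g, i}.

a, e, g, i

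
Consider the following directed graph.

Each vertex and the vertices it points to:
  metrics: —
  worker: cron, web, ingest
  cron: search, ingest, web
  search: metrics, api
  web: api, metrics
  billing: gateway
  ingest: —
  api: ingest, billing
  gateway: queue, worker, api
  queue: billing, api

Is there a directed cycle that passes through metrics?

No

metrics lies on a cycle iff there is a path from metrics back to itself.
Exploring from metrics, it never reaches itself; equivalently, its strongly connected component is a singleton.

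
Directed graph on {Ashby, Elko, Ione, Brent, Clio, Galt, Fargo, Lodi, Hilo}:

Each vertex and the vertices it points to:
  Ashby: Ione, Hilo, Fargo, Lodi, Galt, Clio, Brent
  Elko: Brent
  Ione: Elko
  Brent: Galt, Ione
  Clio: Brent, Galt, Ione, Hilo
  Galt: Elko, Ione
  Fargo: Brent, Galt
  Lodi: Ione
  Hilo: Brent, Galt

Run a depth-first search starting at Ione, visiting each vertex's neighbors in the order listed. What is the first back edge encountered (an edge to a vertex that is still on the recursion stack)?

Galt->Elko

DFS from Ione (visiting each vertex's neighbors in the order listed); mark gray on enter, black on exit:
Ione gray
  Elko gray
    Brent gray
      Galt gray
        Galt→Elko: Elko is gray → back edge
First back edge: Galt → Elko.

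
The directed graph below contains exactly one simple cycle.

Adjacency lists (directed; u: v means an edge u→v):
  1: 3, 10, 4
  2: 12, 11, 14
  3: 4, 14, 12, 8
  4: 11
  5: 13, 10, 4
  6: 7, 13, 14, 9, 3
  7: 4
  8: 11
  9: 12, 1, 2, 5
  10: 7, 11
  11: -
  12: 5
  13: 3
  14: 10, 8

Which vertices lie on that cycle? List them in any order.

DFS with gray/black marking from 13:
13 gray
  3 gray
    4 gray
      11 gray
      11 black
    4 black
    14 gray
      10 gray
        7 gray
          7→4: 4 black — skip
        7 black
        10→11: 11 black — skip
      10 black
      8 gray
        8→11: 11 black — skip
      8 black
    14 black
    12 gray
      5 gray
        5→13: 13 is gray → back edge
Back edge closes the cycle 13 → 3 → 12 → 5 → 13; its vertices are {3, 5, 12, 13}.

3, 5, 12, 13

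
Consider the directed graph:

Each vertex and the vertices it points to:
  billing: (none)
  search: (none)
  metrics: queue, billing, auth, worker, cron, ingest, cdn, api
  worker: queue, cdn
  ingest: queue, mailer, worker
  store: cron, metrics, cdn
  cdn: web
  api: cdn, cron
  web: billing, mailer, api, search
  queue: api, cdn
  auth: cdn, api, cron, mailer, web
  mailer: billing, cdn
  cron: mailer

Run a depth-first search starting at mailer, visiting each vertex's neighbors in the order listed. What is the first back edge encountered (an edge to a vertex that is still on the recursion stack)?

DFS from mailer (visiting each vertex's neighbors in the order listed); mark gray on enter, black on exit:
mailer gray
  billing gray
  billing black
  cdn gray
    web gray
      web→billing: billing black — skip
      web→mailer: mailer is gray → back edge
First back edge: web → mailer.

web->mailer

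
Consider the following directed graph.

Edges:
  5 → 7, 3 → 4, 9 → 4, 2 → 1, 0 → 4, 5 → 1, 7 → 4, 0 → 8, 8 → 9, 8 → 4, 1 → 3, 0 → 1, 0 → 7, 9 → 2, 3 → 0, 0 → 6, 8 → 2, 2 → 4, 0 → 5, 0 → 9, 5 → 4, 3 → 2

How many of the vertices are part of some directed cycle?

A vertex is on a directed cycle iff it belongs to a strongly connected component of size ≥ 2 (or has a self-loop).
The vertices on cycles are {0, 1, 2, 3, 5, 8, 9} — 7 in total.

7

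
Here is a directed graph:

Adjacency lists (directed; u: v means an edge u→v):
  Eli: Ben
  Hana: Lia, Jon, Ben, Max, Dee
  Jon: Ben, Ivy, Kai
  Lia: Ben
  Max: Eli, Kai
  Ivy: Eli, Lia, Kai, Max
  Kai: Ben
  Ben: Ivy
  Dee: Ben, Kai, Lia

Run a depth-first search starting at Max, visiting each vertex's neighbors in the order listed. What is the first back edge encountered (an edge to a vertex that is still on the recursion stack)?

DFS from Max (visiting each vertex's neighbors in the order listed); mark gray on enter, black on exit:
Max gray
  Eli gray
    Ben gray
      Ivy gray
        Ivy→Eli: Eli is gray → back edge
First back edge: Ivy → Eli.

Ivy->Eli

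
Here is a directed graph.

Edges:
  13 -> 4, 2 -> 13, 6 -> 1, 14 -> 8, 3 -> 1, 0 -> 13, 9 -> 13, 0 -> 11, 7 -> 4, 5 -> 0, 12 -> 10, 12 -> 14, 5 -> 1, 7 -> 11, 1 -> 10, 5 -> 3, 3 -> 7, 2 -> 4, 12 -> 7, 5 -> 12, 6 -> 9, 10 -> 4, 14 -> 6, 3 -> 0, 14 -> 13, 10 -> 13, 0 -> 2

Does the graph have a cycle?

DFS with white/gray/black marking, starting from 0:
0 gray
  11 gray
  11 black
  13 gray
    4 gray
    4 black
  13 black
  2 gray
    2→4: 4 black — skip
    2→13: 13 black — skip
  2 black
0 black
1 gray
  10 gray
    10→4: 4 black — skip
    10→13: 13 black — skip
  10 black
1 black
3 gray
  3→0: 0 black — skip
  3→1: 1 black — skip
  7 gray
    7→11: 11 black — skip
    7→4: 4 black — skip
  7 black
3 black
5 gray
  12 gray
    14 gray
      6 gray
        9 gray
          9→13: 13 black — skip
        9 black
        6→1: 1 black — skip
      6 black
      8 gray
      8 black
      14→13: 13 black — skip
    14 black
    12→7: 7 black — skip
    12→10: 10 black — skip
  12 black
  5→1: 1 black — skip
  5→0: 0 black — skip
  5→3: 3 black — skip
5 black
Every edge goes to a white or black vertex — no back edge, so the graph is acyclic.

No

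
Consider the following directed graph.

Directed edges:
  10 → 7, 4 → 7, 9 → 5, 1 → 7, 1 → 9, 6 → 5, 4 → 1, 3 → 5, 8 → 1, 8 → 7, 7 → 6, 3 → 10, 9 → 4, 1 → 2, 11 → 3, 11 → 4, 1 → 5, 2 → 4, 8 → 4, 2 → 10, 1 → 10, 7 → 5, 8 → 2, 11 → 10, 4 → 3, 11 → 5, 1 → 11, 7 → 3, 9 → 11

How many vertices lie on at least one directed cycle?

A vertex is on a directed cycle iff it belongs to a strongly connected component of size ≥ 2 (or has a self-loop).
The vertices on cycles are {1, 2, 3, 4, 7, 9, 10, 11} — 8 in total.

8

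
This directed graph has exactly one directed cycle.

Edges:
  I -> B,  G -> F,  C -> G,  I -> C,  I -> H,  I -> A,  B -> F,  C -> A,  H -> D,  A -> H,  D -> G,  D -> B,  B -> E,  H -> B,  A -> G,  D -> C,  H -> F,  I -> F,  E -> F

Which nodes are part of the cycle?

A, C, D, H

DFS with gray/black marking from H:
H gray
  B gray
    E gray
      F gray
      F black
    E black
    B→F: F black — skip
  B black
  D gray
    D→B: B black — skip
    G gray
      G→F: F black — skip
    G black
    C gray
      C→G: G black — skip
      A gray
        A→G: G black — skip
        A→H: H is gray → back edge
Back edge closes the cycle H → D → C → A → H; its vertices are {A, C, D, H}.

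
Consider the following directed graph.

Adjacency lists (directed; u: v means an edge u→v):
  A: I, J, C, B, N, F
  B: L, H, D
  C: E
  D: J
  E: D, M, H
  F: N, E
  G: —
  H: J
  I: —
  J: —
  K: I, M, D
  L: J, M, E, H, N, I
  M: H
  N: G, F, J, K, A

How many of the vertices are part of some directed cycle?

5

A vertex is on a directed cycle iff it belongs to a strongly connected component of size ≥ 2 (or has a self-loop).
The vertices on cycles are {A, B, F, L, N} — 5 in total.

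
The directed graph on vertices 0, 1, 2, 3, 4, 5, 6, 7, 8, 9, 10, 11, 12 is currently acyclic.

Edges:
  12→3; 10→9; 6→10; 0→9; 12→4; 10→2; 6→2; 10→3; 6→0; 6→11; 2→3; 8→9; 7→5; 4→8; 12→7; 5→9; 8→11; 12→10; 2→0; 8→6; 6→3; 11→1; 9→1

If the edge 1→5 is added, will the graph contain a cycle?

Yes

Adding 1→5 creates a cycle iff 5 can already reach 1.
Path from 5: 5 → 9 → 1.
So 5 → … → 1 → 5 is a cycle.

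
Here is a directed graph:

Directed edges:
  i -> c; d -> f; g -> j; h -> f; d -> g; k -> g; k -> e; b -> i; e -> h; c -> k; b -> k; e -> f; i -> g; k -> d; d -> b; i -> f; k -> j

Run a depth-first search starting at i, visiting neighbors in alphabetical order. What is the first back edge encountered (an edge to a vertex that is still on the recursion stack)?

b->i

DFS from i (visiting neighbors in alphabetical order); mark gray on enter, black on exit:
i gray
  c gray
    k gray
      d gray
        b gray
          b→i: i is gray → back edge
First back edge: b → i.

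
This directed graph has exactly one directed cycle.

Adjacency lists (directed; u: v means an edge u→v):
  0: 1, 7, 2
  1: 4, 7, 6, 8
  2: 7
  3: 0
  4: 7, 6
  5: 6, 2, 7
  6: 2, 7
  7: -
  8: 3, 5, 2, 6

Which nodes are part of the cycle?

0, 1, 3, 8

DFS with gray/black marking from 1:
1 gray
  4 gray
    7 gray
    7 black
    6 gray
      2 gray
        2→7: 7 black — skip
      2 black
      6→7: 7 black — skip
    6 black
  4 black
  1→7: 7 black — skip
  1→6: 6 black — skip
  8 gray
    3 gray
      0 gray
        0→1: 1 is gray → back edge
Back edge closes the cycle 1 → 8 → 3 → 0 → 1; its vertices are {0, 1, 3, 8}.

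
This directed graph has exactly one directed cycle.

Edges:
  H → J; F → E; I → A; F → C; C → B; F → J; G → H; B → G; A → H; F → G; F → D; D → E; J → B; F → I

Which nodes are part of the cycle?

B, G, H, J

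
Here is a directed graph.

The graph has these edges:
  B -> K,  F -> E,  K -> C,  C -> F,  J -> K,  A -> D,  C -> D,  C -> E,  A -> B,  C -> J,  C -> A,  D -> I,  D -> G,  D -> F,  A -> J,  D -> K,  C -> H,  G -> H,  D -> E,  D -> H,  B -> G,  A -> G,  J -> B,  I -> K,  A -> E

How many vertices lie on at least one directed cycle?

A vertex is on a directed cycle iff it belongs to a strongly connected component of size ≥ 2 (or has a self-loop).
The vertices on cycles are {A, B, C, D, I, J, K} — 7 in total.

7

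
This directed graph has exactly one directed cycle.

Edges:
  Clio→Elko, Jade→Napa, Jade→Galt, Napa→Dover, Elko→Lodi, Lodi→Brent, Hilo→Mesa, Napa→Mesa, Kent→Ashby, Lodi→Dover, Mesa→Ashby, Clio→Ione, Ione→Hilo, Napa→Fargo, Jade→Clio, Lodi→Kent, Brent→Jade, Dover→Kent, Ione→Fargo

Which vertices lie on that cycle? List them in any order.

DFS with gray/black marking from Jade:
Jade gray
  Napa gray
    Fargo gray
    Fargo black
    Dover gray
      Kent gray
        Ashby gray
        Ashby black
      Kent black
    Dover black
    Mesa gray
      Mesa→Ashby: Ashby black — skip
    Mesa black
  Napa black
  Galt gray
  Galt black
  Clio gray
    Ione gray
      Hilo gray
        Hilo→Mesa: Mesa black — skip
      Hilo black
      Ione→Fargo: Fargo black — skip
    Ione black
    Elko gray
      Lodi gray
        Lodi→Kent: Kent black — skip
        Brent gray
          Brent→Jade: Jade is gray → back edge
Back edge closes the cycle Jade → Clio → Elko → Lodi → Brent → Jade; its vertices are {Clio, Elko, Jade, Lodi, Brent}.

Clio, Elko, Jade, Lodi, Brent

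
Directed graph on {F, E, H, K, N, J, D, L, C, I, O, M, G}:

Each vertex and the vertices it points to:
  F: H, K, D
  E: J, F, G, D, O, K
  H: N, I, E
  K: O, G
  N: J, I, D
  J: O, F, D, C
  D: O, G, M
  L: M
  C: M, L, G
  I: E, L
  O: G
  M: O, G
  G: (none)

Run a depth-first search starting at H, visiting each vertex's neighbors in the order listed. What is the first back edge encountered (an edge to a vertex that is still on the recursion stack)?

DFS from H (visiting each vertex's neighbors in the order listed); mark gray on enter, black on exit:
H gray
  N gray
    J gray
      O gray
        G gray
        G black
      O black
      F gray
        F→H: H is gray → back edge
First back edge: F → H.

F->H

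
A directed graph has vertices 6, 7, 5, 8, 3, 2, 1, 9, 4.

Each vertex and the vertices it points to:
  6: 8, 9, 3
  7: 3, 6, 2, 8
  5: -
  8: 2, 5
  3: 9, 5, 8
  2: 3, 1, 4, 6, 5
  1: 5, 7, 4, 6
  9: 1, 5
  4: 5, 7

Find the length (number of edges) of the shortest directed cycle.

For each vertex v, BFS finds the shortest path from v back to v.
The shortest such closed walk is 1 → 6 → 9 → 1, length 3.

3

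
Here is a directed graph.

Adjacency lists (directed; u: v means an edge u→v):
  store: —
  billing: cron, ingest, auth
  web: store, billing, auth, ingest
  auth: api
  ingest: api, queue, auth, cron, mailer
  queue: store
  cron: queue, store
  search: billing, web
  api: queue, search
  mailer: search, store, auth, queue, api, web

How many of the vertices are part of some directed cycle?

A vertex is on a directed cycle iff it belongs to a strongly connected component of size ≥ 2 (or has a self-loop).
The vertices on cycles are {api, web, auth, ingest, mailer, search, billing} — 7 in total.

7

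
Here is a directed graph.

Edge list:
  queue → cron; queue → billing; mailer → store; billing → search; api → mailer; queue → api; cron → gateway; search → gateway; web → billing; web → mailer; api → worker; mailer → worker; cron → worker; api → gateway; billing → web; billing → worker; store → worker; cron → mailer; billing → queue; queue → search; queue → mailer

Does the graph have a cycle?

Yes

DFS with white/gray/black marking, starting from api:
api gray
  mailer gray
    store gray
      worker gray
      worker black
    store black
    mailer→worker: worker black — skip
  mailer black
  api→worker: worker black — skip
  gateway gray
  gateway black
api black
billing gray
  web gray
    web→billing: billing is gray → back edge
Back edge found, so a cycle exists: billing → web → billing.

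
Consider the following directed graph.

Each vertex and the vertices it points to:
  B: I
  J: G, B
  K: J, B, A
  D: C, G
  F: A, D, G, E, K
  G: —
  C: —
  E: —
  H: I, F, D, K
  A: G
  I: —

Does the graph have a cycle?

No

DFS with white/gray/black marking, starting from A:
A gray
  G gray
  G black
A black
B gray
  I gray
  I black
B black
J gray
  J→G: G black — skip
  J→B: B black — skip
J black
K gray
  K→J: J black — skip
  K→B: B black — skip
  K→A: A black — skip
K black
D gray
  C gray
  C black
  D→G: G black — skip
D black
F gray
  F→A: A black — skip
  F→D: D black — skip
  F→G: G black — skip
  E gray
  E black
  F→K: K black — skip
F black
H gray
  H→I: I black — skip
  H→F: F black — skip
  H→D: D black — skip
  H→K: K black — skip
H black
Every edge goes to a white or black vertex — no back edge, so the graph is acyclic.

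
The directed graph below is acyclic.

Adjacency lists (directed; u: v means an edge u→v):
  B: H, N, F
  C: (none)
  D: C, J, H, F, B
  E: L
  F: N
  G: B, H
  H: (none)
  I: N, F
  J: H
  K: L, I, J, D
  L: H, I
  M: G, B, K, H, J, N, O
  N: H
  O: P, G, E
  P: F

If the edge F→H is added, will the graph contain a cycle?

Adding F→H creates a cycle iff H can already reach F.
Explore from H: no path reaches F. The graph stays acyclic.

No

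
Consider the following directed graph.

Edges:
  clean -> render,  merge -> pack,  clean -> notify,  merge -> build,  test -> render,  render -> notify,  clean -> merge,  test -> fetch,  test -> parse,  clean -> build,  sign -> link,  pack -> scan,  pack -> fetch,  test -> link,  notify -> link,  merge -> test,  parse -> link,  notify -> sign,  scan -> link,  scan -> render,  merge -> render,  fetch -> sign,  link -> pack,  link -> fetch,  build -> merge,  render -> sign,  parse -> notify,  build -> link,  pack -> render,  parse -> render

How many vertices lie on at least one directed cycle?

A vertex is on a directed cycle iff it belongs to a strongly connected component of size ≥ 2 (or has a self-loop).
The vertices on cycles are {link, pack, scan, sign, build, fetch, merge, notify, render} — 9 in total.

9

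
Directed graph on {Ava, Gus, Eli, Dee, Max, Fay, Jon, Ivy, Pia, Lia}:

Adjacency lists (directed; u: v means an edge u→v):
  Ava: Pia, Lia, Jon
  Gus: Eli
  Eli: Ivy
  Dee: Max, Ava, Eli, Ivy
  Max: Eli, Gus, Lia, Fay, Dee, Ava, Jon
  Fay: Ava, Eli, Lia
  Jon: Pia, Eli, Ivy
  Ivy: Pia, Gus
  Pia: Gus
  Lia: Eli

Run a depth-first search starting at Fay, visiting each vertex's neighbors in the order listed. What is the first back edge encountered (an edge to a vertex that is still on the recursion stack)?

DFS from Fay (visiting each vertex's neighbors in the order listed); mark gray on enter, black on exit:
Fay gray
  Ava gray
    Pia gray
      Gus gray
        Eli gray
          Ivy gray
            Ivy→Pia: Pia is gray → back edge
First back edge: Ivy → Pia.

Ivy->Pia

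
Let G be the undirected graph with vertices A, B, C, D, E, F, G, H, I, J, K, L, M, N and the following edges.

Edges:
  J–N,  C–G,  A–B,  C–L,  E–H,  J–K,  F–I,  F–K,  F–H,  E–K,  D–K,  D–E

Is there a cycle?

Yes

DFS, tracking each vertex's parent; an edge to a visited non-parent vertex closes a cycle.
Start from K:
visit K (parent –)
  visit E (parent K)
    visit H (parent E)
      visit F (parent H)
        visit I (parent F)
          I–F: parent, skip
        F–K: K visited and ≠ parent → cycle
Cycle: K – E – H – F – K.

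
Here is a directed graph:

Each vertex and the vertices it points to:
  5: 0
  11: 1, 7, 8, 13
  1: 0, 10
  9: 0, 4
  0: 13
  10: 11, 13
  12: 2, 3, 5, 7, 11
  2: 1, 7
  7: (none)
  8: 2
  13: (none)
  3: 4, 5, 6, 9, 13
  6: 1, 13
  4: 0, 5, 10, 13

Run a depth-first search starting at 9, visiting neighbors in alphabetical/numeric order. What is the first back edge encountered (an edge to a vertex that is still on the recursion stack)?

DFS from 9 (visiting neighbors in alphabetical/numeric order); mark gray on enter, black on exit:
9 gray
  0 gray
    13 gray
    13 black
  0 black
  4 gray
    4→0: 0 black — skip
    5 gray
      5→0: 0 black — skip
    5 black
    10 gray
      11 gray
        1 gray
          1→0: 0 black — skip
          1→10: 10 is gray → back edge
First back edge: 1 → 10.

1→10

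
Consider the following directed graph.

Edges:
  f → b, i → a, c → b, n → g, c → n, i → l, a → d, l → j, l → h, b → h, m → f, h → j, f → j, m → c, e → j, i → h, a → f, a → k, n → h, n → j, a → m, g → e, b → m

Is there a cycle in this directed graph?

Yes

DFS with white/gray/black marking, starting from h:
h gray
  j gray
  j black
h black
a gray
  k gray
  k black
  d gray
  d black
  f gray
    b gray
      b→h: h black — skip
      m gray
        m→f: f is gray → back edge
Back edge found, so a cycle exists: f → b → m → f.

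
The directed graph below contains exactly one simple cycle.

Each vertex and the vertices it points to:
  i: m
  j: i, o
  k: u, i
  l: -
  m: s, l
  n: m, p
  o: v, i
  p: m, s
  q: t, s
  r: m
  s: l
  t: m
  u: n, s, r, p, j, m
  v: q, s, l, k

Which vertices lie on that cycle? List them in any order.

j, k, o, u, v

DFS with gray/black marking from u:
u gray
  n gray
    m gray
      s gray
        l gray
        l black
      s black
      m→l: l black — skip
    m black
    p gray
      p→m: m black — skip
      p→s: s black — skip
    p black
  n black
  u→s: s black — skip
  r gray
    r→m: m black — skip
  r black
  u→p: p black — skip
  j gray
    i gray
      i→m: m black — skip
    i black
    o gray
      v gray
        q gray
          t gray
            t→m: m black — skip
          t black
          q→s: s black — skip
        q black
        v→s: s black — skip
        v→l: l black — skip
        k gray
          k→u: u is gray → back edge
Back edge closes the cycle u → j → o → v → k → u; its vertices are {j, k, o, u, v}.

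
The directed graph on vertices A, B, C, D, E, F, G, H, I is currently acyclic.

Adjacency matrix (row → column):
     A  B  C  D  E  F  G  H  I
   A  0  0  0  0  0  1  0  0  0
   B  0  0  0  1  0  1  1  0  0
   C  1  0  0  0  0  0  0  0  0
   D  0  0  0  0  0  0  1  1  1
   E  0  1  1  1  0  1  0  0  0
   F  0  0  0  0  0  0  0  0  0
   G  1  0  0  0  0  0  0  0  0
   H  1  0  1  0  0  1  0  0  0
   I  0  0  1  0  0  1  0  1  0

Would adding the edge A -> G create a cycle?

Yes

Adding A→G creates a cycle iff G can already reach A.
Path from G: G → A.
So G → … → A → G is a cycle.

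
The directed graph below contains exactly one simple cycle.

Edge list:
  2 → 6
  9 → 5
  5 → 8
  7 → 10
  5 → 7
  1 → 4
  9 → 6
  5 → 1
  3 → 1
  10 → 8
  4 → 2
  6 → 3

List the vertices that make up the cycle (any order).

1, 2, 3, 4, 6

DFS with gray/black marking from 6:
6 gray
  3 gray
    1 gray
      4 gray
        2 gray
          2→6: 6 is gray → back edge
Back edge closes the cycle 6 → 3 → 1 → 4 → 2 → 6; its vertices are {1, 2, 3, 4, 6}.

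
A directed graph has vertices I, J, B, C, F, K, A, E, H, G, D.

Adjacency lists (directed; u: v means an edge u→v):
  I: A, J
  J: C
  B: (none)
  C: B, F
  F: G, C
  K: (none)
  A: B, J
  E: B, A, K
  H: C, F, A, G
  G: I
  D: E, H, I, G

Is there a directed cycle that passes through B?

No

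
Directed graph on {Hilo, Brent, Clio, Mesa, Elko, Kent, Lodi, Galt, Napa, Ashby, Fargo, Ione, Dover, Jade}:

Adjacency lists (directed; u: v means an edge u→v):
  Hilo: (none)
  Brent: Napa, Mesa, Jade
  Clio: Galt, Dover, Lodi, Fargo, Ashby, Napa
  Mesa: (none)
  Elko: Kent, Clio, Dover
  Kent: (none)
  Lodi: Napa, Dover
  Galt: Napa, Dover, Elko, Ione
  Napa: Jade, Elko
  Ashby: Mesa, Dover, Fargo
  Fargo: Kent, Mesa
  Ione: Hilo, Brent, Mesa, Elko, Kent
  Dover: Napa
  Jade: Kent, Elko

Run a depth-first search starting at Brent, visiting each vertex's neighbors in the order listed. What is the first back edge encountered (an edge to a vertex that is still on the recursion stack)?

DFS from Brent (visiting each vertex's neighbors in the order listed); mark gray on enter, black on exit:
Brent gray
  Napa gray
    Jade gray
      Kent gray
      Kent black
      Elko gray
        Elko→Kent: Kent black — skip
        Clio gray
          Galt gray
            Galt→Napa: Napa is gray → back edge
First back edge: Galt → Napa.

Galt→Napa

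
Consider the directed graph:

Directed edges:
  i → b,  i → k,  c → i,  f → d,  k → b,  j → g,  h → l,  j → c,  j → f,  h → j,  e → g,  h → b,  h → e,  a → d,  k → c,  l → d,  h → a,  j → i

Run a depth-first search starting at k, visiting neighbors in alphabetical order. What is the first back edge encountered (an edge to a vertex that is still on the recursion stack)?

i→k

DFS from k (visiting neighbors in alphabetical order); mark gray on enter, black on exit:
k gray
  b gray
  b black
  c gray
    i gray
      i→b: b black — skip
      i→k: k is gray → back edge
First back edge: i → k.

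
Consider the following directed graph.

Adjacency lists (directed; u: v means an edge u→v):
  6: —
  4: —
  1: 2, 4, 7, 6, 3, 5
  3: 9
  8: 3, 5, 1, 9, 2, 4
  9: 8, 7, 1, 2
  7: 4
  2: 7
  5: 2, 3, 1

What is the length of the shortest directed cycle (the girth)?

2

For each vertex v, BFS finds the shortest path from v back to v.
The shortest such closed walk is 8 → 9 → 8, length 2.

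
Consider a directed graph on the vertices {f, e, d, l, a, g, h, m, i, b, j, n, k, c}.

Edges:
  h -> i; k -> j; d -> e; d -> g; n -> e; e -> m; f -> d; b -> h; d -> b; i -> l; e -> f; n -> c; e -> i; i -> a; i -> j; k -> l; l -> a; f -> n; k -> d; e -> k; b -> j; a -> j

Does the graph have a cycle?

Yes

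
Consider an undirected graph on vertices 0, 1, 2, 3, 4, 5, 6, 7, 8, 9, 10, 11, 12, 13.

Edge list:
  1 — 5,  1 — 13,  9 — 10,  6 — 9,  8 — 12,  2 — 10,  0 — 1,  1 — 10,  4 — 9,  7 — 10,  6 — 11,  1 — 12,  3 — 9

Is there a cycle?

DFS, tracking each vertex's parent; an edge to a visited non-parent vertex closes a cycle.
Start from 9:
visit 9 (parent –)
  visit 4 (parent 9)
    4–9: parent, skip
  visit 3 (parent 9)
    3–9: parent, skip
  visit 10 (parent 9)
    visit 1 (parent 10)
      1–10: parent, skip
      visit 12 (parent 1)
        visit 8 (parent 12)
          8–12: parent, skip
        12–1: parent, skip
      visit 13 (parent 1)
        13–1: parent, skip
      visit 0 (parent 1)
        0–1: parent, skip
      visit 5 (parent 1)
        5–1: parent, skip
    10–9: parent, skip
    visit 7 (parent 10)
      7–10: parent, skip
    visit 2 (parent 10)
      2–10: parent, skip
  visit 6 (parent 9)
    visit 11 (parent 6)
      11–6: parent, skip
    6–9: parent, skip
No non-parent visited neighbor found — the graph is a forest.

No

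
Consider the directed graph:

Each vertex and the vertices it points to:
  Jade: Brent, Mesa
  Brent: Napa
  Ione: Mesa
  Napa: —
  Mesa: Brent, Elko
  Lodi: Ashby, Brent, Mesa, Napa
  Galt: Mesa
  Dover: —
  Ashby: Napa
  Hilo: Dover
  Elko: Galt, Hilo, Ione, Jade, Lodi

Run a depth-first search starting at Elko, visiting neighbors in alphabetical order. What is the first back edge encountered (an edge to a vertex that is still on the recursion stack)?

DFS from Elko (visiting neighbors in alphabetical order); mark gray on enter, black on exit:
Elko gray
  Galt gray
    Mesa gray
      Brent gray
        Napa gray
        Napa black
      Brent black
      Mesa→Elko: Elko is gray → back edge
First back edge: Mesa → Elko.

Mesa->Elko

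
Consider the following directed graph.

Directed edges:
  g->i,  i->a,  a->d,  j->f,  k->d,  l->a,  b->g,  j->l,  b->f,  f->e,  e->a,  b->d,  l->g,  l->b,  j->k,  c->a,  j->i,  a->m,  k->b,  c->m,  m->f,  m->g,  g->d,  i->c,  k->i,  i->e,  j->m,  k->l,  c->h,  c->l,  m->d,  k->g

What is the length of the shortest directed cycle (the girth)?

For each vertex v, BFS finds the shortest path from v back to v.
The shortest such closed walk is i → c → m → g → i, length 4.

4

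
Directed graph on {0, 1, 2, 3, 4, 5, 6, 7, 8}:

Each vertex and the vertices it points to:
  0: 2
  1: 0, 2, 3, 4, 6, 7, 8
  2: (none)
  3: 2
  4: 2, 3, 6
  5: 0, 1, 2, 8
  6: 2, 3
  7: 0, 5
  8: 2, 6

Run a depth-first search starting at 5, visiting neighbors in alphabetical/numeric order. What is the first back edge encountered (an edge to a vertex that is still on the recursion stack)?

7→5

DFS from 5 (visiting neighbors in alphabetical/numeric order); mark gray on enter, black on exit:
5 gray
  0 gray
    2 gray
    2 black
  0 black
  1 gray
    1→0: 0 black — skip
    1→2: 2 black — skip
    3 gray
      3→2: 2 black — skip
    3 black
    4 gray
      4→2: 2 black — skip
      4→3: 3 black — skip
      6 gray
        6→2: 2 black — skip
        6→3: 3 black — skip
      6 black
    4 black
    1→6: 6 black — skip
    7 gray
      7→0: 0 black — skip
      7→5: 5 is gray → back edge
First back edge: 7 → 5.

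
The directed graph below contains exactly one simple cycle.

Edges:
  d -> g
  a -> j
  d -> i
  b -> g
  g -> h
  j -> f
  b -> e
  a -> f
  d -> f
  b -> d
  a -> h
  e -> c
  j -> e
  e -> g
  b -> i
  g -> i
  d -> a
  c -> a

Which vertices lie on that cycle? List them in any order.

a, c, e, j

DFS with gray/black marking from a:
a gray
  h gray
  h black
  j gray
    f gray
    f black
    e gray
      g gray
        g→h: h black — skip
        i gray
        i black
      g black
      c gray
        c→a: a is gray → back edge
Back edge closes the cycle a → j → e → c → a; its vertices are {a, c, e, j}.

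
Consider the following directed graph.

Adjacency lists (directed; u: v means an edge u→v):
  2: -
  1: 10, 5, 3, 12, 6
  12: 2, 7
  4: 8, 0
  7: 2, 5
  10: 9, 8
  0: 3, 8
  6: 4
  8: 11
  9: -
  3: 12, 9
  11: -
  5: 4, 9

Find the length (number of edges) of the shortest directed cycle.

6

For each vertex v, BFS finds the shortest path from v back to v.
The shortest such closed walk is 12 → 7 → 5 → 4 → 0 → 3 → 12, length 6.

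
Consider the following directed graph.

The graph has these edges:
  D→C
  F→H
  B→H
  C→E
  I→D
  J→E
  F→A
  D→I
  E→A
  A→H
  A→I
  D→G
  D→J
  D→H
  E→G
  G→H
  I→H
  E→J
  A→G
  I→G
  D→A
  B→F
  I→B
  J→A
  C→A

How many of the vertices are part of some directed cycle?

A vertex is on a directed cycle iff it belongs to a strongly connected component of size ≥ 2 (or has a self-loop).
The vertices on cycles are {A, B, C, D, E, F, I, J} — 8 in total.

8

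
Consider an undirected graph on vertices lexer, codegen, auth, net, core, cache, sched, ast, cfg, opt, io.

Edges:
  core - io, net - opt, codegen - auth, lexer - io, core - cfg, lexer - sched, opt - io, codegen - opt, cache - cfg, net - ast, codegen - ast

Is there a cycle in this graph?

Yes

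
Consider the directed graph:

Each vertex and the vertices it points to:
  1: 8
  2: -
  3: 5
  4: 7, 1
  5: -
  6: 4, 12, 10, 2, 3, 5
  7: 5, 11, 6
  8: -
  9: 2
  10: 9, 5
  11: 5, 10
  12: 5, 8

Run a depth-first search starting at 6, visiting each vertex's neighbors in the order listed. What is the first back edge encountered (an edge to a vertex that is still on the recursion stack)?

DFS from 6 (visiting each vertex's neighbors in the order listed); mark gray on enter, black on exit:
6 gray
  4 gray
    7 gray
      5 gray
      5 black
      11 gray
        11→5: 5 black — skip
        10 gray
          9 gray
            2 gray
            2 black
          9 black
          10→5: 5 black — skip
        10 black
      11 black
      7→6: 6 is gray → back edge
First back edge: 7 → 6.

7→6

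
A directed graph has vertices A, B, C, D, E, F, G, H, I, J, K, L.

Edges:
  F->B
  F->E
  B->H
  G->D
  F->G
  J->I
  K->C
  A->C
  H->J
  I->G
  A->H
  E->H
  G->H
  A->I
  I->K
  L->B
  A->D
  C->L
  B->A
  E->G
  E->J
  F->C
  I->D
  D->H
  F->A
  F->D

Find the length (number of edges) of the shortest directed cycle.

For each vertex v, BFS finds the shortest path from v back to v.
The shortest such closed walk is B → A → C → L → B, length 4.

4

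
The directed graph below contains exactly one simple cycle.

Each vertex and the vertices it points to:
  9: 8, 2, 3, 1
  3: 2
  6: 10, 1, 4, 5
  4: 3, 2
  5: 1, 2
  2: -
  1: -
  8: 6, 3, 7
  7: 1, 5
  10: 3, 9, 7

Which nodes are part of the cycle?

6, 8, 9, 10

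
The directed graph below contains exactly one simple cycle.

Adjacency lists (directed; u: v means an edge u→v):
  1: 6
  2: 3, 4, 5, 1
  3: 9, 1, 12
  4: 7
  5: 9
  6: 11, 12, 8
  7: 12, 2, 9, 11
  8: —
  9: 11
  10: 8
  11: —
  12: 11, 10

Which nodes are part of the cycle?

DFS with gray/black marking from 4:
4 gray
  7 gray
    12 gray
      11 gray
      11 black
      10 gray
        8 gray
        8 black
      10 black
    12 black
    2 gray
      3 gray
        9 gray
          9→11: 11 black — skip
        9 black
        1 gray
          6 gray
            6→11: 11 black — skip
            6→12: 12 black — skip
            6→8: 8 black — skip
          6 black
        1 black
        3→12: 12 black — skip
      3 black
      2→4: 4 is gray → back edge
Back edge closes the cycle 4 → 7 → 2 → 4; its vertices are {2, 4, 7}.

2, 4, 7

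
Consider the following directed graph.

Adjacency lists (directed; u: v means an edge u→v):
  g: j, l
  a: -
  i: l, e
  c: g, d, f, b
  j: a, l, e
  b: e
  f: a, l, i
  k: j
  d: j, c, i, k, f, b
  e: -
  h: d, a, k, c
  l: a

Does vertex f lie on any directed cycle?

No

f lies on a cycle iff there is a path from f back to itself.
Exploring from f, it never reaches itself; equivalently, its strongly connected component is a singleton.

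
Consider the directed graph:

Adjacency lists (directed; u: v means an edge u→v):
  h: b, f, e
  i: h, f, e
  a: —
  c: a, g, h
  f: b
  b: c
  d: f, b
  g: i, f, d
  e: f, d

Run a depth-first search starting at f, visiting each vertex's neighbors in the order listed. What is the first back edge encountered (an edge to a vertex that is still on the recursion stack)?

h→b

DFS from f (visiting each vertex's neighbors in the order listed); mark gray on enter, black on exit:
f gray
  b gray
    c gray
      a gray
      a black
      g gray
        i gray
          h gray
            h→b: b is gray → back edge
First back edge: h → b.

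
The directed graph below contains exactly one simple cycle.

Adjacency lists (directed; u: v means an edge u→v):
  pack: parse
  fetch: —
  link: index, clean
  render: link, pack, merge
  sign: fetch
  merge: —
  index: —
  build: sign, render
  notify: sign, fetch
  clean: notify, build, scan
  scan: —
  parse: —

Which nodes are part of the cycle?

DFS with gray/black marking from clean:
clean gray
  notify gray
    sign gray
      fetch gray
      fetch black
    sign black
    notify→fetch: fetch black — skip
  notify black
  build gray
    build→sign: sign black — skip
    render gray
      link gray
        index gray
        index black
        link→clean: clean is gray → back edge
Back edge closes the cycle clean → build → render → link → clean; its vertices are {link, build, clean, render}.

link, build, clean, render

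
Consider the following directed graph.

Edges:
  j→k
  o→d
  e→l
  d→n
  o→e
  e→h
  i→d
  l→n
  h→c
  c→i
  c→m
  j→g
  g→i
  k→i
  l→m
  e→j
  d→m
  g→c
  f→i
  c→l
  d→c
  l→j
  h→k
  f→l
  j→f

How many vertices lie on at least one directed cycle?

8

A vertex is on a directed cycle iff it belongs to a strongly connected component of size ≥ 2 (or has a self-loop).
The vertices on cycles are {c, d, f, g, i, j, k, l} — 8 in total.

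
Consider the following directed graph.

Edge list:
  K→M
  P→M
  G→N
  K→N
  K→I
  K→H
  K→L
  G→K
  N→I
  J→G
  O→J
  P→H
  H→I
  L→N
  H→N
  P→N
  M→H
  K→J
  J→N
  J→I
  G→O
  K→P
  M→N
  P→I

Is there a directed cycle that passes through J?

J is on a cycle iff J can reach itself via ≥1 edge.
J → G → K → J — yes.

Yes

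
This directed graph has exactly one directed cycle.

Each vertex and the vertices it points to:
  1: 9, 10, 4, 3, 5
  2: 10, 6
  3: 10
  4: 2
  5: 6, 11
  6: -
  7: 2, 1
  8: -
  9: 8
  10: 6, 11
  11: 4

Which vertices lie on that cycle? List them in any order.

DFS with gray/black marking from 4:
4 gray
  2 gray
    10 gray
      6 gray
      6 black
      11 gray
        11→4: 4 is gray → back edge
Back edge closes the cycle 4 → 2 → 10 → 11 → 4; its vertices are {2, 4, 10, 11}.

2, 4, 10, 11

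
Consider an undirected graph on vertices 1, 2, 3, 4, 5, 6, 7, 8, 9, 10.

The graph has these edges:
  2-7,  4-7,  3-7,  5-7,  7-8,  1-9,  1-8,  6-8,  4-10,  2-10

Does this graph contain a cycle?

DFS, tracking each vertex's parent; an edge to a visited non-parent vertex closes a cycle.
Start from 7:
visit 7 (parent –)
  visit 8 (parent 7)
    8–7: parent, skip
    visit 6 (parent 8)
      6–8: parent, skip
    visit 1 (parent 8)
      visit 9 (parent 1)
        9–1: parent, skip
      1–8: parent, skip
  visit 4 (parent 7)
    visit 10 (parent 4)
      visit 2 (parent 10)
        2–10: parent, skip
        2–7: 7 visited and ≠ parent → cycle
Cycle: 7 – 4 – 10 – 2 – 7.

Yes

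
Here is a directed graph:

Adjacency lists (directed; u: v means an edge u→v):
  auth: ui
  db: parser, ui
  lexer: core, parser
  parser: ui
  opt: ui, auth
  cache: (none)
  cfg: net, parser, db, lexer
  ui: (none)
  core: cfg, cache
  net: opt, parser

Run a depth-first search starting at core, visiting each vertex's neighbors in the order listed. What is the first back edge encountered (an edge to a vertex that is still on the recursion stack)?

lexer->core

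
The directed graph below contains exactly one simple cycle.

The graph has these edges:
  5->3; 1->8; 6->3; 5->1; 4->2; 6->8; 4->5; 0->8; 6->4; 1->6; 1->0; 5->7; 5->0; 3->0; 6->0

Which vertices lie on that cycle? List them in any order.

1, 4, 5, 6

DFS with gray/black marking from 6:
6 gray
  8 gray
  8 black
  0 gray
    0→8: 8 black — skip
  0 black
  4 gray
    5 gray
      5→0: 0 black — skip
      1 gray
        1→0: 0 black — skip
        1→8: 8 black — skip
        1→6: 6 is gray → back edge
Back edge closes the cycle 6 → 4 → 5 → 1 → 6; its vertices are {1, 4, 5, 6}.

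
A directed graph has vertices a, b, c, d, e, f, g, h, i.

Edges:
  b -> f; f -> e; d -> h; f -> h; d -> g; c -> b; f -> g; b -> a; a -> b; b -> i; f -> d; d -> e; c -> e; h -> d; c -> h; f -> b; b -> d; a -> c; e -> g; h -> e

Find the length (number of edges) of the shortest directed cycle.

2

For each vertex v, BFS finds the shortest path from v back to v.
The shortest such closed walk is b → f → b, length 2.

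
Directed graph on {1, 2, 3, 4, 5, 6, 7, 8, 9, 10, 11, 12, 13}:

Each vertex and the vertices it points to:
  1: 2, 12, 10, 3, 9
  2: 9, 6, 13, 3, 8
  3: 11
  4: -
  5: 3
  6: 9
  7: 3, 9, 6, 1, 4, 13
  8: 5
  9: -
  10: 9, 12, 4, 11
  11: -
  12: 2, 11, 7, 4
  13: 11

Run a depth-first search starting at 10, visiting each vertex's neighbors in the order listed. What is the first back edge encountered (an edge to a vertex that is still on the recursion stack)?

1->12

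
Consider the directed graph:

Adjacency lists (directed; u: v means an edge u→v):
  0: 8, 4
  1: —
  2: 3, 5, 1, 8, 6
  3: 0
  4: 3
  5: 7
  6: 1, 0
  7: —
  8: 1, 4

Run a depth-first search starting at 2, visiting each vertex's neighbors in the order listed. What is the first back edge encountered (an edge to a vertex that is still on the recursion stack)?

4->3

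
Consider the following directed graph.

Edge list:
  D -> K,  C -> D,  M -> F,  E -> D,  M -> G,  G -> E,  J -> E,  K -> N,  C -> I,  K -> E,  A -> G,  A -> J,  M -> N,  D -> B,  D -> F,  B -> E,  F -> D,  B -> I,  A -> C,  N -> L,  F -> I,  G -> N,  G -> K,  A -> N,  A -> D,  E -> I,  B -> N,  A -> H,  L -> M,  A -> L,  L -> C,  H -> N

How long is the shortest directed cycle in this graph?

2

For each vertex v, BFS finds the shortest path from v back to v.
The shortest such closed walk is D → F → D, length 2.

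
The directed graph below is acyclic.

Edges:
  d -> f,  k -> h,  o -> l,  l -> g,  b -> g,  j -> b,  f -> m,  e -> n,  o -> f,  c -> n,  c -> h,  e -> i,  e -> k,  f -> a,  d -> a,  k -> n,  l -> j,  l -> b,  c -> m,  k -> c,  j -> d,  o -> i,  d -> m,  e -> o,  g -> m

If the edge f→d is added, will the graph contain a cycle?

Yes

Adding f→d creates a cycle iff d can already reach f.
Path from d: d → f.
So d → … → f → d is a cycle.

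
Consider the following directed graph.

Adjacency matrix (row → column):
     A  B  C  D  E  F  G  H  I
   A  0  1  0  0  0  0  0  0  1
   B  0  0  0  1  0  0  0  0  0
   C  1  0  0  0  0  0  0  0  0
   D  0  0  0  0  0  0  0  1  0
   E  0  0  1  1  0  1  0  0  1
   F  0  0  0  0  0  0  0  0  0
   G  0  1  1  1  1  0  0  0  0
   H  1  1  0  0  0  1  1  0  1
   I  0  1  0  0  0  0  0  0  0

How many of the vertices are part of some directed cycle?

8

A vertex is on a directed cycle iff it belongs to a strongly connected component of size ≥ 2 (or has a self-loop).
The vertices on cycles are {A, B, C, D, E, G, H, I} — 8 in total.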